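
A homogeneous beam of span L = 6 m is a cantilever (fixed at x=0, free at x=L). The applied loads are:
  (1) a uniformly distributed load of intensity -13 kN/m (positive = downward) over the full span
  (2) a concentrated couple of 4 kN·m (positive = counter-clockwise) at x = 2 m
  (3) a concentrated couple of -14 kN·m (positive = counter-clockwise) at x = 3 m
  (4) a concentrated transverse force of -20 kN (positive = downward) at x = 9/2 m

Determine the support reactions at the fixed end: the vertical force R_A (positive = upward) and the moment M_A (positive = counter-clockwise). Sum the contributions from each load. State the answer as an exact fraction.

R_A = -98 kN, M_A = -314 kN·m

Load 1 — uniform load w=-13 kN/m over full span:
  R_A = wL = (-13)·6 = -78 kN
  M_A = wL²/2 = (-13)·6²/2 = -234 kN·m
Load 2 — applied couple M₀=4 kN·m at a=2 m (b=L-a=4):
  R_A = 0 kN
  M_A = -M₀ = -4 kN·m
Load 3 — applied couple M₀=-14 kN·m at a=3 m (b=L-a=3):
  R_A = 0 kN
  M_A = -M₀ = -(-14) = 14 kN·m
Load 4 — point force P=-20 kN at a=9/2 m (b=L-a=3/2):
  R_A = P = (-20) = -20 kN
  M_A = Pa = (-20)·(9/2) = -90 kN·m
Superposition: R_A = -98 kN, M_A = -314 kN·m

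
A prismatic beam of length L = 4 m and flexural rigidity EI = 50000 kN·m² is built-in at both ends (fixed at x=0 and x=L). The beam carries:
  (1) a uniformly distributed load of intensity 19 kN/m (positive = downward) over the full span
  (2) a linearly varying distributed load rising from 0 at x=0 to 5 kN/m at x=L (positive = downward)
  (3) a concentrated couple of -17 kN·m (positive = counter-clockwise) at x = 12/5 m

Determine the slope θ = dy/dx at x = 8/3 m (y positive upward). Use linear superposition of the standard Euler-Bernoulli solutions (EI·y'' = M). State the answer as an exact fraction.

Load 1 — uniform load w=19 kN/m over full span:
  θ_1 = -wx(L-x)(L-2x)/(12EI) = -19·(8/3)·(4-(8/3))·(4-2·(8/3))/(12·50000) = 38/253125 rad
Load 2 — triangular load w₀=5 kN/m (0→w₀ over full span):
  θ_2 = -w₀(2x(L-x)(L-2x)(x+2L)+x²(L-x)²)/(120LEI) = -5·(2·(8/3)·(4-(8/3))·(4-2·(8/3))·((8/3)+2·4)+(8/3)²·(4-(8/3))²)/(120·4·50000) = 14/759375 rad
Load 3 — applied couple M₀=-17 kN·m at a=12/5 m (b=L-a=8/5):
  θ_3 = (R_Ax²/2 - M_Ax - M₀(x-a))/EI  [x>a] with R_A=-153/25, M_A=-136/25 = ((-153/25)·(8/3)²/2 - (-136/25)·(8/3) - (-17)·((8/3)-(12/5)))/50000 = -17/312500 rad
Superposition: θ = Σ θ_i = 8669/75937500 rad ≈ 0.000114 rad

θ(8/3) = 8669/75937500 rad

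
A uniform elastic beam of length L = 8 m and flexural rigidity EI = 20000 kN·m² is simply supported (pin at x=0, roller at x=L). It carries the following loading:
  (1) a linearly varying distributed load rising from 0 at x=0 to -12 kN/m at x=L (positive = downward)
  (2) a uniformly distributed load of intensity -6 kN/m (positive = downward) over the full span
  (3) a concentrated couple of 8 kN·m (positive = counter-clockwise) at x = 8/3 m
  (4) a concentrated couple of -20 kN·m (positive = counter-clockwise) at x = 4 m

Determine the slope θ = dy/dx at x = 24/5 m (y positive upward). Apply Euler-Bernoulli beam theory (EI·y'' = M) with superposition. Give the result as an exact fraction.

Load 1 — triangular load w₀=-12 kN/m (0→w₀ over full span):
  θ_1 = -w₀(7L⁴-30L²x²+15x⁴)/(360LEI) = -(-12)·(7·8⁴-30·8²·(24/5)²+15·(24/5)⁴)/(360·8·20000) = -1856/1171875 rad
Load 2 — uniform load w=-6 kN/m over full span:
  θ_2 = -w(L³-6Lx²+4x³)/(24EI) = -(-6)·(8³-6·8·(24/5)²+4·(24/5)³)/(24·20000) = -148/78125 rad
Load 3 — applied couple M₀=8 kN·m at a=8/3 m (b=L-a=16/3):
  θ_3 = (M₀x²/(2L)-M₀(x-a)+C₁)/EI  [x>a] with C₁=M₀(3b²-L²)/(6L)=32/9 = (8·(24/5)²/(2·8)-8·((24/5)-(8/3))+(32/9))/20000 = -14/140625 rad
Load 4 — applied couple M₀=-20 kN·m at a=4 m (b=L-a=4):
  θ_4 = (M₀x²/(2L)-M₀(x-a)+C₁)/EI  [x>a] with C₁=M₀(3b²-L²)/(6L)=20/3 = ((-20)·(24/5)²/(2·8)-(-20)·((24/5)-4)+(20/3))/20000 = -23/75000 rad
Superposition: θ = Σ θ_i = -109249/28125000 rad ≈ -0.003884 rad

θ(24/5) = -109249/28125000 rad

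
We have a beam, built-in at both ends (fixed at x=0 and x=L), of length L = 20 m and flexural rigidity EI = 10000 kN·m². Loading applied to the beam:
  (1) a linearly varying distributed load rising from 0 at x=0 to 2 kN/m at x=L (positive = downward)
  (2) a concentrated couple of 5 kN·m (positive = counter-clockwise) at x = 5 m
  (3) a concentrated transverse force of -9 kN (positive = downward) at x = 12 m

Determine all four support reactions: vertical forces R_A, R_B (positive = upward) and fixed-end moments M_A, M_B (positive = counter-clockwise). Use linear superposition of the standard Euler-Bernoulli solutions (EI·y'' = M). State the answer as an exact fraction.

Load 1 — triangular load w₀=2 kN/m (0→w₀ over full span):
  R_A = 3w₀L/20 = 3·2·20/20 = 6 kN
  M_A = w₀L²/30 = 2·20²/30 = 80/3 kN·m
  R_B = 7w₀L/20 = 7·2·20/20 = 14 kN
  M_B = -w₀L²/20 = -2·20²/20 = -40 kN·m
Load 2 — applied couple M₀=5 kN·m at a=5 m (b=L-a=15):
  R_A = 6M₀ab/L³ = 6·5·5·15/20³ = 9/32 kN
  M_A = M₀b(2a-b)/L² = 5·15·(2·5-15)/20² = -15/16 kN·m
  R_B = -6M₀ab/L³ = -6·5·5·15/20³ = -9/32 kN
  M_B = M₀a(2b-a)/L² = 5·5·(2·15-5)/20² = 25/16 kN·m
Load 3 — point force P=-9 kN at a=12 m (b=L-a=8):
  R_A = Pb²(3a+b)/L³ = (-9)·8²·(3·12+8)/20³ = -396/125 kN
  M_A = Pab²/L² = (-9)·12·8²/20² = -432/25 kN·m
  R_B = Pa²(a+3b)/L³ = (-9)·12²·(12+3·8)/20³ = -729/125 kN
  M_B = -Pa²b/L² = -(-9)·12²·8/20² = 648/25 kN·m
Superposition: R_A = 12453/4000 kN, M_A = 10139/1200 kN·m, R_B = 31547/4000 kN, M_B = -5007/400 kN·m

R_A = 12453/4000 kN, M_A = 10139/1200 kN·m, R_B = 31547/4000 kN, M_B = -5007/400 kN·m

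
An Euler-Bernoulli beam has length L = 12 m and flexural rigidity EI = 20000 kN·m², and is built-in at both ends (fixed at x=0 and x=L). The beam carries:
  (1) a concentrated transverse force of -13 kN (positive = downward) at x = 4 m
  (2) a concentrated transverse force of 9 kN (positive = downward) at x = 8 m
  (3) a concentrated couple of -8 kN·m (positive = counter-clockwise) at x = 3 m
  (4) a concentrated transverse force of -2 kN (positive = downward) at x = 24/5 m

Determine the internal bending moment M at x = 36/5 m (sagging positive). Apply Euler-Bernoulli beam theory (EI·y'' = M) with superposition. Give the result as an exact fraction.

Load 1 — point force P=-13 kN at a=4 m (b=L-a=8):
  M_1 = Pa²(a+3b)(L-x)/L³ - Pa²b/L²  [x>a] = (-13)·4²·(4+3·8)·(12-(36/5))/12³ - (-13)·4²·8/12² = -208/45 kN·m
Load 2 — point force P=9 kN at a=8 m (b=L-a=4):
  M_2 = Pb²(3a+b)x/L³ - Pab²/L²  [x≤a] = 9·4²·(3·8+4)·(36/5)/12³ - 9·8·4²/12² = 44/5 kN·m
Load 3 — applied couple M₀=-8 kN·m at a=3 m (b=L-a=9):
  M_3 = R_Ax - M_A - M₀  [x>a] with R_A=-3/4, M_A=3/2 = (-3/4)·(36/5) - (3/2) - (-8) = 11/10 kN·m
Load 4 — point force P=-2 kN at a=24/5 m (b=L-a=36/5):
  M_4 = Pa²(a+3b)(L-x)/L³ - Pa²b/L²  [x>a] = (-2)·(24/5)²·((24/5)+3·(36/5))·(12-(36/5))/12³ - (-2)·(24/5)²·(36/5)/12² = -672/625 kN·m
Superposition: M = Σ M_i = 47279/11250 kN·m ≈ 4.202578 kN·m

M(36/5) = 47279/11250 kN·m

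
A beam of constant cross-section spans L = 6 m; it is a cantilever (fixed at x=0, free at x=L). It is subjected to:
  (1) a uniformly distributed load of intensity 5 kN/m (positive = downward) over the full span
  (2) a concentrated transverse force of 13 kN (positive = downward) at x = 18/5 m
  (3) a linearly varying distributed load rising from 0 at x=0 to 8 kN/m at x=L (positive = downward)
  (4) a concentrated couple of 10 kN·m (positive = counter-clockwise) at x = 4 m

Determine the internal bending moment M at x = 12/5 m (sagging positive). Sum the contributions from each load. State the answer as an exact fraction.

M(12/5) = -9934/125 kN·m

Load 1 — uniform load w=5 kN/m over full span:
  M_1 = -w(L-x)²/2 = -5·(6-(12/5))²/2 = -162/5 kN·m
Load 2 — point force P=13 kN at a=18/5 m (b=L-a=12/5):
  M_2 = -P(a-x)  [x≤a] = -13·((18/5)-(12/5)) = -78/5 kN·m
Load 3 — triangular load w₀=8 kN/m (0→w₀ over full span):
  M_3 = w₀Lx/2 - w₀L²/3 - w₀x³/(6L) = 8·6·(12/5)/2 - 8·6²/3 - 8·(12/5)³/(6·6) = -5184/125 kN·m
Load 4 — applied couple M₀=10 kN·m at a=4 m (b=L-a=2):
  M_4 = M₀  [x≤a] = 10 = 10 kN·m
Superposition: M = Σ M_i = -9934/125 kN·m ≈ -79.472000 kN·m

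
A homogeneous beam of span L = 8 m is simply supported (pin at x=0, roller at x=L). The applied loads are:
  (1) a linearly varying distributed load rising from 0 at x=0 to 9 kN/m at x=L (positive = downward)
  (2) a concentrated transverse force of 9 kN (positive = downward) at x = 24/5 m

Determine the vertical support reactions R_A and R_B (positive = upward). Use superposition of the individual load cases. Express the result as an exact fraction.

Load 1 — triangular load w₀=9 kN/m (0→w₀ over full span):
  R_A = w₀L/6 = 9·8/6 = 12 kN
  R_B = w₀L/3 = 9·8/3 = 24 kN
Load 2 — point force P=9 kN at a=24/5 m (b=L-a=16/5):
  R_A = Pb/L = 9·(16/5)/8 = 18/5 kN
  R_B = Pa/L = 9·(24/5)/8 = 27/5 kN
Superposition: R_A = 78/5 kN, R_B = 147/5 kN

R_A = 78/5 kN, R_B = 147/5 kN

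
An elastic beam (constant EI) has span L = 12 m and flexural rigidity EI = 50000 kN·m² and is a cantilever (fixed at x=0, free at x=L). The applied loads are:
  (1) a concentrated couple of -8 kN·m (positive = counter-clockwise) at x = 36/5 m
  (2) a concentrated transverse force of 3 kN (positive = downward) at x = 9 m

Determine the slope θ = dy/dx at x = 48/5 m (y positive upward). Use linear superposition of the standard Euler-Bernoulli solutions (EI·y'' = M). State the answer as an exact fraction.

Load 1 — applied couple M₀=-8 kN·m at a=36/5 m (b=L-a=24/5):
  θ_1 = M₀a/EI  [x>a] = (-8)·(36/5)/50000 = -18/15625 rad
Load 2 — point force P=3 kN at a=9 m (b=L-a=3):
  θ_2 = -Pa²/(2EI)  [x>a] = -3·9²/(2·50000) = -243/100000 rad
Superposition: θ = Σ θ_i = -1791/500000 rad ≈ -0.003582 rad

θ(48/5) = -1791/500000 rad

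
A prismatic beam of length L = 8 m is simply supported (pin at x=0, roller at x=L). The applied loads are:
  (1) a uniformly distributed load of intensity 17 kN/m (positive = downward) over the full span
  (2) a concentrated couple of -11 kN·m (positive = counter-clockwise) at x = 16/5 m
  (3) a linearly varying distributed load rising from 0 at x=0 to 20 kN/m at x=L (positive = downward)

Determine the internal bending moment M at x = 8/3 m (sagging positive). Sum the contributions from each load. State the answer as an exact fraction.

Load 1 — uniform load w=17 kN/m over full span:
  M_1 = wx(L-x)/2 = 17·(8/3)·(8-(8/3))/2 = 1088/9 kN·m
Load 2 — applied couple M₀=-11 kN·m at a=16/5 m (b=L-a=24/5):
  M_2 = M₀x/L  [x≤a] = (-11)·(8/3)/8 = -11/3 kN·m
Load 3 — triangular load w₀=20 kN/m (0→w₀ over full span):
  M_3 = w₀Lx/6 - w₀x³/(6L) = 20·8·(8/3)/6 - 20·(8/3)³/(6·8) = 5120/81 kN·m
Superposition: M = Σ M_i = 14615/81 kN·m ≈ 180.432099 kN·m

M(8/3) = 14615/81 kN·m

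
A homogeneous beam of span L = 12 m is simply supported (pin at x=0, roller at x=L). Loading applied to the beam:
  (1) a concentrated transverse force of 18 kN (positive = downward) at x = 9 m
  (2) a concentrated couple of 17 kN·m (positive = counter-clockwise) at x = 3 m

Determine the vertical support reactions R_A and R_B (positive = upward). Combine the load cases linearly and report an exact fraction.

R_A = 71/12 kN, R_B = 145/12 kN

Load 1 — point force P=18 kN at a=9 m (b=L-a=3):
  R_A = Pb/L = 18·3/12 = 9/2 kN
  R_B = Pa/L = 18·9/12 = 27/2 kN
Load 2 — applied couple M₀=17 kN·m at a=3 m (b=L-a=9):
  R_A = M₀/L = 17/12 kN
  R_B = -M₀/L = -17/12 kN
Superposition: R_A = 71/12 kN, R_B = 145/12 kN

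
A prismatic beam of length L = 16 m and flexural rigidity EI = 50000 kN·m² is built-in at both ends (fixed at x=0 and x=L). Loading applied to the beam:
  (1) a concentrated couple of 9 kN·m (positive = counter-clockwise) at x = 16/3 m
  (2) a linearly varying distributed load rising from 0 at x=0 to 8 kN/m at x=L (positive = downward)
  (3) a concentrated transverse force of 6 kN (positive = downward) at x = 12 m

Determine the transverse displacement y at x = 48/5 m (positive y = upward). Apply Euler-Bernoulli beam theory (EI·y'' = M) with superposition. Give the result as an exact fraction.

Load 1 — applied couple M₀=9 kN·m at a=16/3 m (b=L-a=32/3):
  y_1 = (R_Ax³/6 - M_Ax²/2 - M₀(x-a)²/2)/EI  [x>a] with R_A=3/4, M_A=0 = ((3/4)·(48/5)³/6 - 0·(48/5)²/2 - 9·((48/5)-(16/3))²/2)/50000 = 224/390625 m
Load 2 — triangular load w₀=8 kN/m (0→w₀ over full span):
  y_2 = -w₀x²(L-x)²(x+2L)/(120LEI) = -8·(48/5)²·(16-(48/5))²·((48/5)+2·16)/(120·16·50000) = -638976/48828125 m
Load 3 — point force P=6 kN at a=12 m (b=L-a=4):
  y_3 = -Pb²x²(3aL-(3a+b)x)/(6L³EI)  [x≤a] = -6·4²·(48/5)²·(3·12·16-(3·12+4)·(48/5))/(6·16³·50000) = -108/78125 m
Superposition: y = Σ y_i = -678476/48828125 m ≈ -0.013895 m

y(48/5) = -678476/48828125 m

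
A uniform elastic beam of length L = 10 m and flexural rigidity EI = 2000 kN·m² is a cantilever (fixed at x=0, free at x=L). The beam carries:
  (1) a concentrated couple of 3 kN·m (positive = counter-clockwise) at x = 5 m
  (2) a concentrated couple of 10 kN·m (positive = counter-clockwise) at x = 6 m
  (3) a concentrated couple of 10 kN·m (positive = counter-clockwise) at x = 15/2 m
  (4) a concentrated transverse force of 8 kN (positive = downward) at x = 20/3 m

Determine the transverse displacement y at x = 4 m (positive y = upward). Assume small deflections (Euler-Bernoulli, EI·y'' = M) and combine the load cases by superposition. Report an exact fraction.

y(4) = -59/750 m

Load 1 — applied couple M₀=3 kN·m at a=5 m (b=L-a=5):
  y_1 = M₀x²/(2EI)  [x≤a] = 3·4²/(2·2000) = 3/250 m
Load 2 — applied couple M₀=10 kN·m at a=6 m (b=L-a=4):
  y_2 = M₀x²/(2EI)  [x≤a] = 10·4²/(2·2000) = 1/25 m
Load 3 — applied couple M₀=10 kN·m at a=15/2 m (b=L-a=5/2):
  y_3 = M₀x²/(2EI)  [x≤a] = 10·4²/(2·2000) = 1/25 m
Load 4 — point force P=8 kN at a=20/3 m (b=L-a=10/3):
  y_4 = -Px²(3a-x)/(6EI)  [x≤a] = -8·4²·(3·(20/3)-4)/(6·2000) = -64/375 m
Superposition: y = Σ y_i = -59/750 m ≈ -0.078667 m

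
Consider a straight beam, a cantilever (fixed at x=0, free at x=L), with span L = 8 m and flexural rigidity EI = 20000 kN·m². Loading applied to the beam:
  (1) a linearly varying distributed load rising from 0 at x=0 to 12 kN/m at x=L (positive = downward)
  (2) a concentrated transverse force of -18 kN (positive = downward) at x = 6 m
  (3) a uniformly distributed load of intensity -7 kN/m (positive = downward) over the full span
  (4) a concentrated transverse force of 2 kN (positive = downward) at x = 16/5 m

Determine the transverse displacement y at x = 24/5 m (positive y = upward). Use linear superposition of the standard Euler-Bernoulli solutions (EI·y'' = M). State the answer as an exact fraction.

Load 1 — triangular load w₀=12 kN/m (0→w₀ over full span):
  y_1 = (w₀Lx³/12-w₀L²x²/6-w₀x⁵/(120L))/EI = (12·8·(24/5)³/12-12·8²·(24/5)²/6-12·(24/5)⁵/(120·8))/20000 = -1023552/9765625 m
Load 2 — point force P=-18 kN at a=6 m (b=L-a=2):
  y_2 = -Px²(3a-x)/(6EI)  [x≤a] = -(-18)·(24/5)²·(3·6-(24/5))/(6·20000) = 3564/78125 m
Load 3 — uniform load w=-7 kN/m over full span:
  y_3 = -wx²(x²-4Lx+6L²)/(24EI) = -(-7)·(24/5)²·((24/5)²-4·8·(24/5)+6·8²)/(24·20000) = 33264/390625 m
Load 4 — point force P=2 kN at a=16/5 m (b=L-a=24/5):
  y_4 = -Pa²(3x-a)/(6EI)  [x>a] = -2·(16/5)²·(3·(24/5)-(16/5))/(6·20000) = -448/234375 m
Superposition: y = Σ y_i = 704644/29296875 m ≈ 0.024052 m

y(24/5) = 704644/29296875 m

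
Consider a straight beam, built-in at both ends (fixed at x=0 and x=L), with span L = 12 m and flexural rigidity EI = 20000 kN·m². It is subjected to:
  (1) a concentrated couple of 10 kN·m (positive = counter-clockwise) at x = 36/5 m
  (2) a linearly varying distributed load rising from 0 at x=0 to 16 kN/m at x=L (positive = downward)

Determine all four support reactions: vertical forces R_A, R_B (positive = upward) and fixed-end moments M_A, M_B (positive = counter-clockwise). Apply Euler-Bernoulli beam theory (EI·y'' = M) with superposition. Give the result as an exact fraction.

Load 1 — applied couple M₀=10 kN·m at a=36/5 m (b=L-a=24/5):
  R_A = 6M₀ab/L³ = 6·10·(36/5)·(24/5)/12³ = 6/5 kN
  M_A = M₀b(2a-b)/L² = 10·(24/5)·(2·(36/5)-(24/5))/12² = 16/5 kN·m
  R_B = -6M₀ab/L³ = -6·10·(36/5)·(24/5)/12³ = -6/5 kN
  M_B = M₀a(2b-a)/L² = 10·(36/5)·(2·(24/5)-(36/5))/12² = 6/5 kN·m
Load 2 — triangular load w₀=16 kN/m (0→w₀ over full span):
  R_A = 3w₀L/20 = 3·16·12/20 = 144/5 kN
  M_A = w₀L²/30 = 16·12²/30 = 384/5 kN·m
  R_B = 7w₀L/20 = 7·16·12/20 = 336/5 kN
  M_B = -w₀L²/20 = -16·12²/20 = -576/5 kN·m
Superposition: R_A = 30 kN, M_A = 80 kN·m, R_B = 66 kN, M_B = -114 kN·m

R_A = 30 kN, M_A = 80 kN·m, R_B = 66 kN, M_B = -114 kN·m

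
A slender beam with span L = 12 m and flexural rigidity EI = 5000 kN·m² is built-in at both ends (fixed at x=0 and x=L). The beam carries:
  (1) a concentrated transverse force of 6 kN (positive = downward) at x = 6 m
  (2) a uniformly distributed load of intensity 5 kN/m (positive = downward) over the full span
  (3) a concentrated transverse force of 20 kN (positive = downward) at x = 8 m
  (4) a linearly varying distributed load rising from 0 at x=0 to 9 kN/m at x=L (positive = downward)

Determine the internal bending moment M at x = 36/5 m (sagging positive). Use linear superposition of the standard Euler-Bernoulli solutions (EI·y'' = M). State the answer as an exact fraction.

M(36/5) = 87907/1125 kN·m

Load 1 — point force P=6 kN at a=6 m (b=L-a=6):
  M_1 = Pa²(a+3b)(L-x)/L³ - Pa²b/L²  [x>a] = 6·6²·(6+3·6)·(12-(36/5))/12³ - 6·6²·6/12² = 27/5 kN·m
Load 2 — uniform load w=5 kN/m over full span:
  M_2 = wLx/2 - wL²/12 - wx²/2 = 5·12·(36/5)/2 - 5·12²/12 - 5·(36/5)²/2 = 132/5 kN·m
Load 3 — point force P=20 kN at a=8 m (b=L-a=4):
  M_3 = Pb²(3a+b)x/L³ - Pab²/L²  [x≤a] = 20·4²·(3·8+4)·(36/5)/12³ - 20·8·4²/12² = 176/9 kN·m
Load 4 — triangular load w₀=9 kN/m (0→w₀ over full span):
  M_4 = 3w₀Lx/20 - w₀L²/30 - w₀x³/(6L) = 3·9·12·(36/5)/20 - 9·12²/30 - 9·(36/5)³/(6·12) = 3348/125 kN·m
Superposition: M = Σ M_i = 87907/1125 kN·m ≈ 78.139556 kN·m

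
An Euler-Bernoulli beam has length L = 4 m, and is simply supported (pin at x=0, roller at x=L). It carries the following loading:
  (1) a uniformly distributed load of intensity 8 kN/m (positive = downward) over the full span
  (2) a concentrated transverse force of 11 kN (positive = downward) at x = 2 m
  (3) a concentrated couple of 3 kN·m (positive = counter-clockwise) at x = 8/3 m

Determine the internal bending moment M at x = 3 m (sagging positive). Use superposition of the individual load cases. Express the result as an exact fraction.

Load 1 — uniform load w=8 kN/m over full span:
  M_1 = wx(L-x)/2 = 8·3·(4-3)/2 = 12 kN·m
Load 2 — point force P=11 kN at a=2 m (b=L-a=2):
  M_2 = Pa(L-x)/L  [x>a] = 11·2·(4-3)/4 = 11/2 kN·m
Load 3 — applied couple M₀=3 kN·m at a=8/3 m (b=L-a=4/3):
  M_3 = M₀x/L - M₀  [x>a] = 3·3/4 - 3 = -3/4 kN·m
Superposition: M = Σ M_i = 67/4 kN·m ≈ 16.750000 kN·m

M(3) = 67/4 kN·m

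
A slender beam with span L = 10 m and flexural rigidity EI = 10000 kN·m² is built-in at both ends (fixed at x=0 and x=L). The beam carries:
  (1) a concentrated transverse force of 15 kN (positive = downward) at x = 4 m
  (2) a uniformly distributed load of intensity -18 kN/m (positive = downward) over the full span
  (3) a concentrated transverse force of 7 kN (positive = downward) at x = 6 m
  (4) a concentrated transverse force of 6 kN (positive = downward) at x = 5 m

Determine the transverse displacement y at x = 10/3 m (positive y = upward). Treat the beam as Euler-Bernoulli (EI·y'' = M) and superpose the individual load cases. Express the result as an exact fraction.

Load 1 — point force P=15 kN at a=4 m (b=L-a=6):
  y_1 = -Pb²x²(3aL-(3a+b)x)/(6L³EI)  [x≤a] = -15·6²·(10/3)²·(3·4·10-(3·4+6)·(10/3))/(6·10³·10000) = -3/500 m
Load 2 — uniform load w=-18 kN/m over full span:
  y_2 = -wx²(L-x)²/(24EI) = -(-18)·(10/3)²·(10-(10/3))²/(24·10000) = 1/27 m
Load 3 — point force P=7 kN at a=6 m (b=L-a=4):
  y_3 = -Pb²x²(3aL-(3a+b)x)/(6L³EI)  [x≤a] = -7·4²·(10/3)²·(3·6·10-(3·6+4)·(10/3))/(6·10³·10000) = -112/50625 m
Load 4 — point force P=6 kN at a=5 m (b=L-a=5):
  y_4 = -Pb²x²(3aL-(3a+b)x)/(6L³EI)  [x≤a] = -6·5²·(10/3)²·(3·5·10-(3·5+5)·(10/3))/(6·10³·10000) = -1/432 m
Superposition: y = Σ y_i = 21473/810000 m ≈ 0.026510 m

y(10/3) = 21473/810000 m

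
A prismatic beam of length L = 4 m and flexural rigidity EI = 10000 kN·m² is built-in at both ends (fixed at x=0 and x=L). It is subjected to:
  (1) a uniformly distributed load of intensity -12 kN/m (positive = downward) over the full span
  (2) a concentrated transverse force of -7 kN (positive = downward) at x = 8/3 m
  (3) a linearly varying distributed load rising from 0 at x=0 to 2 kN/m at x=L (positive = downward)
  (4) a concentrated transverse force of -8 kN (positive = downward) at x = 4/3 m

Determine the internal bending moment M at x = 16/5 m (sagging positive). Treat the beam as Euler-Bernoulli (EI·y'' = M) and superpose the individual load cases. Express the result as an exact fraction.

M(16/5) = 1568/1125 kN·m

Load 1 — uniform load w=-12 kN/m over full span:
  M_1 = wLx/2 - wL²/12 - wx²/2 = (-12)·4·(16/5)/2 - (-12)·4²/12 - (-12)·(16/5)²/2 = 16/25 kN·m
Load 2 — point force P=-7 kN at a=8/3 m (b=L-a=4/3):
  M_2 = Pa²(a+3b)(L-x)/L³ - Pa²b/L²  [x>a] = (-7)·(8/3)²·((8/3)+3·(4/3))·(4-(16/5))/4³ - (-7)·(8/3)²·(4/3)/4² = 0 kN·m
Load 3 — triangular load w₀=2 kN/m (0→w₀ over full span):
  M_3 = 3w₀Lx/20 - w₀L²/30 - w₀x³/(6L) = 3·2·4·(16/5)/20 - 2·4²/30 - 2·(16/5)³/(6·4) = 16/375 kN·m
Load 4 — point force P=-8 kN at a=4/3 m (b=L-a=8/3):
  M_4 = Pa²(a+3b)(L-x)/L³ - Pa²b/L²  [x>a] = (-8)·(4/3)²·((4/3)+3·(8/3))·(4-(16/5))/4³ - (-8)·(4/3)²·(8/3)/4² = 32/45 kN·m
Superposition: M = Σ M_i = 1568/1125 kN·m ≈ 1.393778 kN·m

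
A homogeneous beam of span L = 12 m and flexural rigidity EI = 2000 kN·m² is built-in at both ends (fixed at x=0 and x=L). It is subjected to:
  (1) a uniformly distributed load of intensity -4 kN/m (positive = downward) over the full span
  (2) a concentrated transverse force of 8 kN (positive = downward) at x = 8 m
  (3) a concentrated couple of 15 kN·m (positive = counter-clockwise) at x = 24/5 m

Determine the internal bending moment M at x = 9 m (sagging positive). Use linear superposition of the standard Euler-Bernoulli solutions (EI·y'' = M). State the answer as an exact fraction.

Load 1 — uniform load w=-4 kN/m over full span:
  M_1 = wLx/2 - wL²/12 - wx²/2 = (-4)·12·9/2 - (-4)·12²/12 - (-4)·9²/2 = -6 kN·m
Load 2 — point force P=8 kN at a=8 m (b=L-a=4):
  M_2 = Pa²(a+3b)(L-x)/L³ - Pa²b/L²  [x>a] = 8·8²·(8+3·4)·(12-9)/12³ - 8·8²·4/12² = 32/9 kN·m
Load 3 — applied couple M₀=15 kN·m at a=24/5 m (b=L-a=36/5):
  M_3 = R_Ax - M_A - M₀  [x>a] with R_A=9/5, M_A=9/5 = (9/5)·9 - (9/5) - 15 = -3/5 kN·m
Superposition: M = Σ M_i = -137/45 kN·m ≈ -3.044444 kN·m

M(9) = -137/45 kN·m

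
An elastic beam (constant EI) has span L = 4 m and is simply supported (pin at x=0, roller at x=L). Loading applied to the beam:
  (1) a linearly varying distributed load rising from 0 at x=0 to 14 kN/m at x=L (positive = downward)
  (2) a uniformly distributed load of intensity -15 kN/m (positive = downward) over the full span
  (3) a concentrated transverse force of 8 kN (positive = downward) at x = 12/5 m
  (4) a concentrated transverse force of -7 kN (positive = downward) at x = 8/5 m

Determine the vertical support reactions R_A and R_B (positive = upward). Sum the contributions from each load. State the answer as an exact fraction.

R_A = -65/3 kN, R_B = -28/3 kN

Load 1 — triangular load w₀=14 kN/m (0→w₀ over full span):
  R_A = w₀L/6 = 14·4/6 = 28/3 kN
  R_B = w₀L/3 = 14·4/3 = 56/3 kN
Load 2 — uniform load w=-15 kN/m over full span:
  R_A = wL/2 = (-15)·4/2 = -30 kN
  R_B = wL/2 = (-15)·4/2 = -30 kN
Load 3 — point force P=8 kN at a=12/5 m (b=L-a=8/5):
  R_A = Pb/L = 8·(8/5)/4 = 16/5 kN
  R_B = Pa/L = 8·(12/5)/4 = 24/5 kN
Load 4 — point force P=-7 kN at a=8/5 m (b=L-a=12/5):
  R_A = Pb/L = (-7)·(12/5)/4 = -21/5 kN
  R_B = Pa/L = (-7)·(8/5)/4 = -14/5 kN
Superposition: R_A = -65/3 kN, R_B = -28/3 kN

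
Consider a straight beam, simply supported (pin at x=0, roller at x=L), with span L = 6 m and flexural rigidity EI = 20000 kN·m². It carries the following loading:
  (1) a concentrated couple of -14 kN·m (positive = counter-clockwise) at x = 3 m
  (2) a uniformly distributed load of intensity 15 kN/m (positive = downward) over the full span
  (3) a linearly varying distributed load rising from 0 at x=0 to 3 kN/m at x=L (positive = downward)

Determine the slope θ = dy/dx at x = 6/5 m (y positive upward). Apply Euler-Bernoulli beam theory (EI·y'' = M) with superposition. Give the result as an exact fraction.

θ(6/5) = -144479/25000000 rad

Load 1 — applied couple M₀=-14 kN·m at a=3 m (b=L-a=3):
  θ_1 = (M₀x²/(2L)+C₁)/EI  [x≤a] with C₁=M₀(3b²-L²)/(6L)=7/2 = ((-14)·(6/5)²/(2·6)+(7/2))/20000 = 91/1000000 rad
Load 2 — uniform load w=15 kN/m over full span:
  θ_2 = -w(L³-6Lx²+4x³)/(24EI) = -15·(6³-6·6·(6/5)²+4·(6/5)³)/(24·20000) = -2673/500000 rad
Load 3 — triangular load w₀=3 kN/m (0→w₀ over full span):
  θ_3 = -w₀(7L⁴-30L²x²+15x⁴)/(360LEI) = -3·(7·6⁴-30·6²·(6/5)²+15·(6/5)⁴)/(360·6·20000) = -819/1562500 rad
Superposition: θ = Σ θ_i = -144479/25000000 rad ≈ -0.005779 rad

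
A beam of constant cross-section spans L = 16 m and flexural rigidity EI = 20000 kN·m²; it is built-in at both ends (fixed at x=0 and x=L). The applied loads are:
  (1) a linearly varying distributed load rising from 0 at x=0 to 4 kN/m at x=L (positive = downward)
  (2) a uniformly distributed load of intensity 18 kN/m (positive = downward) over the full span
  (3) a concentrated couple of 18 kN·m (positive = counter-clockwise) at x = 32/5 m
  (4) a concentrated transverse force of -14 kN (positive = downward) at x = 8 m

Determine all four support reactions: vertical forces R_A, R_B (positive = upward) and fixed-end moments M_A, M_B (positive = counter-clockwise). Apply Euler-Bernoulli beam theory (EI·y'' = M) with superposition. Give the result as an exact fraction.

Load 1 — triangular load w₀=4 kN/m (0→w₀ over full span):
  R_A = 3w₀L/20 = 3·4·16/20 = 48/5 kN
  M_A = w₀L²/30 = 4·16²/30 = 512/15 kN·m
  R_B = 7w₀L/20 = 7·4·16/20 = 112/5 kN
  M_B = -w₀L²/20 = -4·16²/20 = -256/5 kN·m
Load 2 — uniform load w=18 kN/m over full span:
  R_A = wL/2 = 18·16/2 = 144 kN
  M_A = wL²/12 = 18·16²/12 = 384 kN·m
  R_B = wL/2 = 18·16/2 = 144 kN
  M_B = -wL²/12 = -18·16²/12 = -384 kN·m
Load 3 — applied couple M₀=18 kN·m at a=32/5 m (b=L-a=48/5):
  R_A = 6M₀ab/L³ = 6·18·(32/5)·(48/5)/16³ = 81/50 kN
  M_A = M₀b(2a-b)/L² = 18·(48/5)·(2·(32/5)-(48/5))/16² = 54/25 kN·m
  R_B = -6M₀ab/L³ = -6·18·(32/5)·(48/5)/16³ = -81/50 kN
  M_B = M₀a(2b-a)/L² = 18·(32/5)·(2·(48/5)-(32/5))/16² = 144/25 kN·m
Load 4 — point force P=-14 kN at a=8 m (b=L-a=8):
  R_A = Pb²(3a+b)/L³ = (-14)·8²·(3·8+8)/16³ = -7 kN
  M_A = Pab²/L² = (-14)·8·8²/16² = -28 kN·m
  R_B = Pa²(a+3b)/L³ = (-14)·8²·(8+3·8)/16³ = -7 kN
  M_B = -Pa²b/L² = -(-14)·8²·8/16² = 28 kN·m
Superposition: R_A = 7411/50 kN, M_A = 29422/75 kN·m, R_B = 7889/50 kN, M_B = -10036/25 kN·m

R_A = 7411/50 kN, M_A = 29422/75 kN·m, R_B = 7889/50 kN, M_B = -10036/25 kN·m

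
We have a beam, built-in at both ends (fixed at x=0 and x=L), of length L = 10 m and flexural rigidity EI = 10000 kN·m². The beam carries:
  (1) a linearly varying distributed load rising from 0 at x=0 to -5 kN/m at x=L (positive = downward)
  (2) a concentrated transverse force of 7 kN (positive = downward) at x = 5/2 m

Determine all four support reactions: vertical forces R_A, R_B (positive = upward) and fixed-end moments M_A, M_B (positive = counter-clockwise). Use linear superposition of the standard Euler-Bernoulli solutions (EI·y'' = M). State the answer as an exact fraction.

Load 1 — triangular load w₀=-5 kN/m (0→w₀ over full span):
  R_A = 3w₀L/20 = 3·(-5)·10/20 = -15/2 kN
  M_A = w₀L²/30 = (-5)·10²/30 = -50/3 kN·m
  R_B = 7w₀L/20 = 7·(-5)·10/20 = -35/2 kN
  M_B = -w₀L²/20 = -(-5)·10²/20 = 25 kN·m
Load 2 — point force P=7 kN at a=5/2 m (b=L-a=15/2):
  R_A = Pb²(3a+b)/L³ = 7·(15/2)²·(3·(5/2)+(15/2))/10³ = 189/32 kN
  M_A = Pab²/L² = 7·(5/2)·(15/2)²/10² = 315/32 kN·m
  R_B = Pa²(a+3b)/L³ = 7·(5/2)²·((5/2)+3·(15/2))/10³ = 35/32 kN
  M_B = -Pa²b/L² = -7·(5/2)²·(15/2)/10² = -105/32 kN·m
Superposition: R_A = -51/32 kN, M_A = -655/96 kN·m, R_B = -525/32 kN, M_B = 695/32 kN·m

R_A = -51/32 kN, M_A = -655/96 kN·m, R_B = -525/32 kN, M_B = 695/32 kN·m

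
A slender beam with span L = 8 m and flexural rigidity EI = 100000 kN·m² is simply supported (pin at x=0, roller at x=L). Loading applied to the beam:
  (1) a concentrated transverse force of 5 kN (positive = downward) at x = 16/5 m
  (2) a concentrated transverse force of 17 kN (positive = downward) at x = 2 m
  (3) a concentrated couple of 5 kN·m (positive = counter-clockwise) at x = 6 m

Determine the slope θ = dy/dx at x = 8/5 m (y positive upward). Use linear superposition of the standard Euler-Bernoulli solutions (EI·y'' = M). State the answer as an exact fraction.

Load 1 — point force P=5 kN at a=16/5 m (b=L-a=24/5):
  θ_1 = -Pb(L²-b²-3x²)/(6LEI)  [x≤a] = -5·(24/5)·(8²-(24/5)²-3·(8/5)²)/(6·8·100000) = -13/78125 rad
Load 2 — point force P=17 kN at a=2 m (b=L-a=6):
  θ_2 = -Pb(L²-b²-3x²)/(6LEI)  [x≤a] = -17·6·(8²-6²-3·(8/5)²)/(6·8·100000) = -2159/5000000 rad
Load 3 — applied couple M₀=5 kN·m at a=6 m (b=L-a=2):
  θ_3 = (M₀x²/(2L)+C₁)/EI  [x≤a] with C₁=M₀(3b²-L²)/(6L)=-65/12 = (5·(8/5)²/(2·8)+(-65/12))/100000 = -277/6000000 rad
Superposition: θ = Σ θ_i = -19331/30000000 rad ≈ -0.000644 rad

θ(8/5) = -19331/30000000 rad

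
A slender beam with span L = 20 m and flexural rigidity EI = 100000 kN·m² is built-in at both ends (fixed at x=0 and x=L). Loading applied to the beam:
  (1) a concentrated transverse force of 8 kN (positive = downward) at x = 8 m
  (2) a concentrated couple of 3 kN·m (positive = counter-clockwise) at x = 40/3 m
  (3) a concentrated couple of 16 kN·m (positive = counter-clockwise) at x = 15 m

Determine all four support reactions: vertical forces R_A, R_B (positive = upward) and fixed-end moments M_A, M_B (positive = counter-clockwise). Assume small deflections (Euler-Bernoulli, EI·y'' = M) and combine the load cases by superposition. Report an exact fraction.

Load 1 — point force P=8 kN at a=8 m (b=L-a=12):
  R_A = Pb²(3a+b)/L³ = 8·12²·(3·8+12)/20³ = 648/125 kN
  M_A = Pab²/L² = 8·8·12²/20² = 576/25 kN·m
  R_B = Pa²(a+3b)/L³ = 8·8²·(8+3·12)/20³ = 352/125 kN
  M_B = -Pa²b/L² = -8·8²·12/20² = -384/25 kN·m
Load 2 — applied couple M₀=3 kN·m at a=40/3 m (b=L-a=20/3):
  R_A = 6M₀ab/L³ = 6·3·(40/3)·(20/3)/20³ = 1/5 kN
  M_A = M₀b(2a-b)/L² = 3·(20/3)·(2·(40/3)-(20/3))/20² = 1 kN·m
  R_B = -6M₀ab/L³ = -6·3·(40/3)·(20/3)/20³ = -1/5 kN
  M_B = M₀a(2b-a)/L² = 3·(40/3)·(2·(20/3)-(40/3))/20² = 0 kN·m
Load 3 — applied couple M₀=16 kN·m at a=15 m (b=L-a=5):
  R_A = 6M₀ab/L³ = 6·16·15·5/20³ = 9/10 kN
  M_A = M₀b(2a-b)/L² = 16·5·(2·15-5)/20² = 5 kN·m
  R_B = -6M₀ab/L³ = -6·16·15·5/20³ = -9/10 kN
  M_B = M₀a(2b-a)/L² = 16·15·(2·5-15)/20² = -3 kN·m
Superposition: R_A = 1571/250 kN, M_A = 726/25 kN·m, R_B = 429/250 kN, M_B = -459/25 kN·m

R_A = 1571/250 kN, M_A = 726/25 kN·m, R_B = 429/250 kN, M_B = -459/25 kN·m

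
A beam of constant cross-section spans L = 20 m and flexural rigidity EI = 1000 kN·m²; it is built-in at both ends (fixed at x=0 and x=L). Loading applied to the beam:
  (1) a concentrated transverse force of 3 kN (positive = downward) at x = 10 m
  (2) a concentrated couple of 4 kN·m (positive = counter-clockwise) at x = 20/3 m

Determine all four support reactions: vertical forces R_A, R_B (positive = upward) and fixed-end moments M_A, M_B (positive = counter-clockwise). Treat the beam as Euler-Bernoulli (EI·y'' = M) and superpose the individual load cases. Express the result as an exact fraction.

R_A = 53/30 kN, M_A = 15/2 kN·m, R_B = 37/30 kN, M_B = -37/6 kN·m

Load 1 — point force P=3 kN at a=10 m (b=L-a=10):
  R_A = Pb²(3a+b)/L³ = 3·10²·(3·10+10)/20³ = 3/2 kN
  M_A = Pab²/L² = 3·10·10²/20² = 15/2 kN·m
  R_B = Pa²(a+3b)/L³ = 3·10²·(10+3·10)/20³ = 3/2 kN
  M_B = -Pa²b/L² = -3·10²·10/20² = -15/2 kN·m
Load 2 — applied couple M₀=4 kN·m at a=20/3 m (b=L-a=40/3):
  R_A = 6M₀ab/L³ = 6·4·(20/3)·(40/3)/20³ = 4/15 kN
  M_A = M₀b(2a-b)/L² = 4·(40/3)·(2·(20/3)-(40/3))/20² = 0 kN·m
  R_B = -6M₀ab/L³ = -6·4·(20/3)·(40/3)/20³ = -4/15 kN
  M_B = M₀a(2b-a)/L² = 4·(20/3)·(2·(40/3)-(20/3))/20² = 4/3 kN·m
Superposition: R_A = 53/30 kN, M_A = 15/2 kN·m, R_B = 37/30 kN, M_B = -37/6 kN·m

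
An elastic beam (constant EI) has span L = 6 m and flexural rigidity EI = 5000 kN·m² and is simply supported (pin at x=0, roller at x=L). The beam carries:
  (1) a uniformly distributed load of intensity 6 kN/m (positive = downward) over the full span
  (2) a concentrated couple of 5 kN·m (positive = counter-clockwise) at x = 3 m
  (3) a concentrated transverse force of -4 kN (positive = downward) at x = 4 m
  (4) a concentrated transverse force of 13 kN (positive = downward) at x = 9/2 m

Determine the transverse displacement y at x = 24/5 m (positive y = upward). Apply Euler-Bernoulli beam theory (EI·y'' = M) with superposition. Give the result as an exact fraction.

y(24/5) = -2306407/150000000 m

Load 1 — uniform load w=6 kN/m over full span:
  y_1 = -wx(L³-2Lx²+x³)/(24EI) = -6·(24/5)·(6³-2·6·(24/5)²+(24/5)³)/(24·5000) = -4698/390625 m
Load 2 — applied couple M₀=5 kN·m at a=3 m (b=L-a=3):
  y_2 = (M₀x³/(6L)-M₀(x-a)²/2+C₁x)/EI  [x>a] with C₁=M₀(3b²-L²)/(6L)=-5/4 = (5·(24/5)³/(6·6)-5·((24/5)-3)²/2+(-5/4)·(24/5))/5000 = 63/250000 m
Load 3 — point force P=-4 kN at a=4 m (b=L-a=2):
  y_3 = -Pa(L-x)(2Lx-a²-x²)/(6LEI)  [x>a] = -(-4)·4·(6-(24/5))·(2·6·(24/5)-4²-(24/5)²)/(6·6·5000) = 464/234375 m
Load 4 — point force P=13 kN at a=9/2 m (b=L-a=3/2):
  y_4 = -Pa(L-x)(2Lx-a²-x²)/(6LEI)  [x>a] = -13·(9/2)·(6-(24/5))·(2·6·(24/5)-(9/2)²-(24/5)²)/(6·6·5000) = -55809/10000000 m
Superposition: y = Σ y_i = -2306407/150000000 m ≈ -0.015376 m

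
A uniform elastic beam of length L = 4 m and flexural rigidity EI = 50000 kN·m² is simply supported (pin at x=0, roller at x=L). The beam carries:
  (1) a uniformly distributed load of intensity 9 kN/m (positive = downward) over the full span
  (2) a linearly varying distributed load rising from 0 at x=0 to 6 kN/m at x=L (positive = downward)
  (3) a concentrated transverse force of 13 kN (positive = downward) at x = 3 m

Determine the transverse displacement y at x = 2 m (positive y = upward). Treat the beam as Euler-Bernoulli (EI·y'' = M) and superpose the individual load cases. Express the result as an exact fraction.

Load 1 — uniform load w=9 kN/m over full span:
  y_1 = -wx(L³-2Lx²+x³)/(24EI) = -9·2·(4³-2·4·2²+2³)/(24·50000) = -3/5000 m
Load 2 — triangular load w₀=6 kN/m (0→w₀ over full span):
  y_2 = -w₀x(7L⁴-10L²x²+3x⁴)/(360LEI) = -6·2·(7·4⁴-10·4²·2²+3·2⁴)/(360·4·50000) = -1/5000 m
Load 3 — point force P=13 kN at a=3 m (b=L-a=1):
  y_3 = -Pbx(L²-b²-x²)/(6LEI)  [x≤a] = -13·1·2·(4²-1²-2²)/(6·4·50000) = -143/600000 m
Superposition: y = Σ y_i = -623/600000 m ≈ -0.001038 m

y(2) = -623/600000 m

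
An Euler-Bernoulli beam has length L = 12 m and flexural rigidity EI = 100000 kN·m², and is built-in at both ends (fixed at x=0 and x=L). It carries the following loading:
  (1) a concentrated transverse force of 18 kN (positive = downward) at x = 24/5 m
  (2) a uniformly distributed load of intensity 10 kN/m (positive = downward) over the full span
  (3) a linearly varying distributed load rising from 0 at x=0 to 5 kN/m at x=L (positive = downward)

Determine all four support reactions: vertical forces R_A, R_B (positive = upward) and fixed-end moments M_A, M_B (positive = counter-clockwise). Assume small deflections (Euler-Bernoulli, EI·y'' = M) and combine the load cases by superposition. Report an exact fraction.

R_A = 10083/125 kN, M_A = 21888/125 kN·m, R_B = 10917/125 kN, M_B = -22092/125 kN·m

Load 1 — point force P=18 kN at a=24/5 m (b=L-a=36/5):
  R_A = Pb²(3a+b)/L³ = 18·(36/5)²·(3·(24/5)+(36/5))/12³ = 1458/125 kN
  M_A = Pab²/L² = 18·(24/5)·(36/5)²/12² = 3888/125 kN·m
  R_B = Pa²(a+3b)/L³ = 18·(24/5)²·((24/5)+3·(36/5))/12³ = 792/125 kN
  M_B = -Pa²b/L² = -18·(24/5)²·(36/5)/12² = -2592/125 kN·m
Load 2 — uniform load w=10 kN/m over full span:
  R_A = wL/2 = 10·12/2 = 60 kN
  M_A = wL²/12 = 10·12²/12 = 120 kN·m
  R_B = wL/2 = 10·12/2 = 60 kN
  M_B = -wL²/12 = -10·12²/12 = -120 kN·m
Load 3 — triangular load w₀=5 kN/m (0→w₀ over full span):
  R_A = 3w₀L/20 = 3·5·12/20 = 9 kN
  M_A = w₀L²/30 = 5·12²/30 = 24 kN·m
  R_B = 7w₀L/20 = 7·5·12/20 = 21 kN
  M_B = -w₀L²/20 = -5·12²/20 = -36 kN·m
Superposition: R_A = 10083/125 kN, M_A = 21888/125 kN·m, R_B = 10917/125 kN, M_B = -22092/125 kN·m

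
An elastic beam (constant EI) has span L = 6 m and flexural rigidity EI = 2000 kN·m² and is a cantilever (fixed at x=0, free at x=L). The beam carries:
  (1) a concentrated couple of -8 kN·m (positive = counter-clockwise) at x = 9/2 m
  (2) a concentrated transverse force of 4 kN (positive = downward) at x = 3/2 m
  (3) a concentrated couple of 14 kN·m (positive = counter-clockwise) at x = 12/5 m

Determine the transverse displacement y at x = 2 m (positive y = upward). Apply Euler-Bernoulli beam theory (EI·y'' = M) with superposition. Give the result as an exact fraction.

y(2) = 21/8000 m

Load 1 — applied couple M₀=-8 kN·m at a=9/2 m (b=L-a=3/2):
  y_1 = M₀x²/(2EI)  [x≤a] = (-8)·2²/(2·2000) = -1/125 m
Load 2 — point force P=4 kN at a=3/2 m (b=L-a=9/2):
  y_2 = -Pa²(3x-a)/(6EI)  [x>a] = -4·(3/2)²·(3·2-(3/2))/(6·2000) = -27/8000 m
Load 3 — applied couple M₀=14 kN·m at a=12/5 m (b=L-a=18/5):
  y_3 = M₀x²/(2EI)  [x≤a] = 14·2²/(2·2000) = 7/500 m
Superposition: y = Σ y_i = 21/8000 m ≈ 0.002625 m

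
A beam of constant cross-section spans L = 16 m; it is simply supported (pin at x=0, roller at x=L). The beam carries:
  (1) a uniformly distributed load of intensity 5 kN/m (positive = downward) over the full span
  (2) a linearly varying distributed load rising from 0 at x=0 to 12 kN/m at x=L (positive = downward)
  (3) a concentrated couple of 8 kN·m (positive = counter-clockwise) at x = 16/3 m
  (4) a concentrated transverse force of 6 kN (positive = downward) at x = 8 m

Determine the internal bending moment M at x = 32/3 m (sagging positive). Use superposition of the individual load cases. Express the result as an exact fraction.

M(32/3) = 9320/27 kN·m

Load 1 — uniform load w=5 kN/m over full span:
  M_1 = wx(L-x)/2 = 5·(32/3)·(16-(32/3))/2 = 1280/9 kN·m
Load 2 — triangular load w₀=12 kN/m (0→w₀ over full span):
  M_2 = w₀Lx/6 - w₀x³/(6L) = 12·16·(32/3)/6 - 12·(32/3)³/(6·16) = 5120/27 kN·m
Load 3 — applied couple M₀=8 kN·m at a=16/3 m (b=L-a=32/3):
  M_3 = M₀x/L - M₀  [x>a] = 8·(32/3)/16 - 8 = -8/3 kN·m
Load 4 — point force P=6 kN at a=8 m (b=L-a=8):
  M_4 = Pa(L-x)/L  [x>a] = 6·8·(16-(32/3))/16 = 16 kN·m
Superposition: M = Σ M_i = 9320/27 kN·m ≈ 345.185185 kN·m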